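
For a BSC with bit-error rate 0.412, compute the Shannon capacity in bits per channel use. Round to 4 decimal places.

Binary symmetric channel: C = 1 − h₂(ε) where h₂ is the binary entropy function.
h₂(0.412) = −0.412·log₂0.412 − 0.588·log₂0.588 = 0.9775.
C = 1 − 0.9775 = 0.0225 bits per channel use.

0.0225 bits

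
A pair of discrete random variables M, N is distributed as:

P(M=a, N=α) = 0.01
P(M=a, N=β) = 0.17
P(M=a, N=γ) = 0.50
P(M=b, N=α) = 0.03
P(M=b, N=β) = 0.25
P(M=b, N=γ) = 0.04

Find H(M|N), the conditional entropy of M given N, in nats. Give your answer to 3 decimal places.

Chain rule: H(M|N) = H(M,N) − H(N).
Marginals: p(M) = (0.6800, 0.3200), p(N) = (0.0400, 0.4200, 0.5400).
H(M,N) = 1.2744 nats; H(N) = 0.8258 nats.
H(M|N) = 1.2744 − 0.8258 = 0.449 nats.

0.449 nats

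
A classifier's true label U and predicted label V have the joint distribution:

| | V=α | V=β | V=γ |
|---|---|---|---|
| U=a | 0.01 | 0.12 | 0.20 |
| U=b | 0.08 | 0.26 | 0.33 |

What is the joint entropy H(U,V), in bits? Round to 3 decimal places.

H(U,V) = −Σ p(x,y)·log₂ p(x,y) over all 6 cells.
  cell (a,α): −0.01·log₂0.01 = 0.0664
  cell (a,β): −0.12·log₂0.12 = 0.3671
  cell (a,γ): −0.20·log₂0.20 = 0.4644
  cell (b,α): −0.08·log₂0.08 = 0.2915
  cell (b,β): −0.26·log₂0.26 = 0.5053
  cell (b,γ): −0.33·log₂0.33 = 0.5278
Sum = 2.223 bits.

2.223 bits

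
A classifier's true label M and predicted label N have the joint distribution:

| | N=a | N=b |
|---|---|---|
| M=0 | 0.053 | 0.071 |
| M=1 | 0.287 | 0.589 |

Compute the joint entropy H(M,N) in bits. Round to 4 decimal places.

1.4622 bits

H(M,N) = −Σ p(x,y)·log₂ p(x,y) over all 4 cells.
  cell (0,a): −0.053·log₂0.053 = 0.22461
  cell (0,b): −0.071·log₂0.071 = 0.27094
  cell (1,a): −0.287·log₂0.287 = 0.51685
  cell (1,b): −0.589·log₂0.589 = 0.44980
Sum = 1.4622 bits.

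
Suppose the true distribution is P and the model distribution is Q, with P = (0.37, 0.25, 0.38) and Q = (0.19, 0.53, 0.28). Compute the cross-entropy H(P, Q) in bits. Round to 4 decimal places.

1.8133 bits

H(P,Q) = −Σ p·log₂ q.
  −0.37·log₂(0.19) = 0.88649
  −0.25·log₂(0.53) = 0.22898
  −0.38·log₂(0.28) = 0.69787
H(P,Q) = 1.8133 bits.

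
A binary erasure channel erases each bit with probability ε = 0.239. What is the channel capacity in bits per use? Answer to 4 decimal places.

Binary erasure channel: capacity C = 1 − ε.
C = 1 − 0.239 = 0.7610 bits per channel use.

0.7610 bits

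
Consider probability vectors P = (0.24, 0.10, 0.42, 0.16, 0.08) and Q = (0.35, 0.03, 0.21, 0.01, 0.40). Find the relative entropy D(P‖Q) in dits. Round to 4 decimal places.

D(P‖Q) = Σ p·log₁₀(p/q).
  0.24·log₁₀(0.24/0.35) = -0.03933
  0.10·log₁₀(0.10/0.03) = 0.05229
  0.42·log₁₀(0.42/0.21) = 0.12643
  0.16·log₁₀(0.16/0.01) = 0.19266
  0.08·log₁₀(0.08/0.40) = -0.05592
D(P‖Q) = 0.2761 dits.

0.2761 dits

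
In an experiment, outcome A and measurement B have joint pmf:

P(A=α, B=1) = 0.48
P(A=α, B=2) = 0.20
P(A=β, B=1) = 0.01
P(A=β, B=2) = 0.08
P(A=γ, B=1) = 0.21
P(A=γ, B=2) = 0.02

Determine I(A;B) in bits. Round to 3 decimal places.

Marginals: p(A) = (0.6800, 0.0900, 0.2300), p(B) = (0.7000, 0.3000).
I(A;B) = Σ p(x,y)·log₂[p(x,y)/(p(x)p(y))].
  (α,1): 0.48·log₂(1.0084) = 0.0058
  (α,2): 0.20·log₂(0.9804) = -0.0057
  (β,1): 0.01·log₂(0.1587) = -0.0266
  (β,2): 0.08·log₂(2.9630) = 0.1254
  (γ,1): 0.21·log₂(1.3043) = 0.0805
  (γ,2): 0.02·log₂(0.2899) = -0.0357
Sum = 0.144 bits.

0.144 bits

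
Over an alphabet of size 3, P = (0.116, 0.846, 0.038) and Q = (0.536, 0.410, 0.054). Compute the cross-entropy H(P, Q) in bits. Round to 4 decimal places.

H(P,Q) = −Σ p·log₂ q.
  −0.116·log₂(0.536) = 0.10436
  −0.846·log₂(0.410) = 1.08821
  −0.038·log₂(0.054) = 0.16001
H(P,Q) = 1.3526 bits.

1.3526 bits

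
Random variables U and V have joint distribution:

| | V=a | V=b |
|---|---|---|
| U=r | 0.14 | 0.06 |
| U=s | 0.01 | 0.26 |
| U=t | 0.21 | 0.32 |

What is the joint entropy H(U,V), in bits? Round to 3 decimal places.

H(U,V) = −Σ p(x,y)·log₂ p(x,y) over all 6 cells.
  cell (r,a): −0.14·log₂0.14 = 0.3971
  cell (r,b): −0.06·log₂0.06 = 0.2435
  cell (s,a): −0.01·log₂0.01 = 0.0664
  cell (s,b): −0.26·log₂0.26 = 0.5053
  cell (t,a): −0.21·log₂0.21 = 0.4728
  cell (t,b): −0.32·log₂0.32 = 0.5260
Sum = 2.211 bits.

2.211 bits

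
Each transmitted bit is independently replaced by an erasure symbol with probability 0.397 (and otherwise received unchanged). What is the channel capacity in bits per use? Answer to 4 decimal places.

0.6030 bits

Binary erasure channel: capacity C = 1 − ε.
C = 1 − 0.397 = 0.6030 bits per channel use.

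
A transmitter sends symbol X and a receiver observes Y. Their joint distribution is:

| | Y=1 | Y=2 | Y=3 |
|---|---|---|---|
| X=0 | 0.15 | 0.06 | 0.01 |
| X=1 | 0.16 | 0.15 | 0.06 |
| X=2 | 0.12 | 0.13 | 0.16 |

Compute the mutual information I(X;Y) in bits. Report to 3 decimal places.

0.109 bits

Marginals: p(X) = (0.2200, 0.3700, 0.4100), p(Y) = (0.4300, 0.3400, 0.2300).
I(X;Y) = Σ p(x,y)·log₂[p(x,y)/(p(x)p(y))].
  (0,1): 0.15·log₂(1.5856) = 0.0998
  (0,2): 0.06·log₂(0.8021) = -0.0191
  (0,3): 0.01·log₂(0.1976) = -0.0234
  (1,1): 0.16·log₂(1.0057) = 0.0013
  (1,2): 0.15·log₂(1.1924) = 0.0381
  (1,3): 0.06·log₂(0.7051) = -0.0303
  (2,1): 0.12·log₂(0.6807) = -0.0666
  (2,2): 0.13·log₂(0.9326) = -0.0131
  (2,3): 0.16·log₂(1.6967) = 0.1220
Sum = 0.109 bits.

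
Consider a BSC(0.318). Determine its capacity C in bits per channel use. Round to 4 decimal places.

0.0978 bits

Binary symmetric channel: C = 1 − h₂(ε) where h₂ is the binary entropy function.
h₂(0.318) = −0.318·log₂0.318 − 0.682·log₂0.682 = 0.9022.
C = 1 − 0.9022 = 0.0978 bits per channel use.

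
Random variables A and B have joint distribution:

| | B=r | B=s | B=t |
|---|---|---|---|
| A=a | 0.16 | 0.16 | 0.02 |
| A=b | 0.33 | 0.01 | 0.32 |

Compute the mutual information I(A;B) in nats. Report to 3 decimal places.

Marginals: p(A) = (0.3400, 0.6600), p(B) = (0.4900, 0.1700, 0.3400).
I(A;B) = H(A) + H(B) − H(A,B).
H(A) = 0.6410, H(B) = 1.0176, H(A,B) = 1.4412.
I(A;B) = 0.6410 + 1.0176 − 1.4412 = 0.217 nats.

0.217 nats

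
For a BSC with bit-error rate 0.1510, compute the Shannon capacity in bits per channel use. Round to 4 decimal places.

Binary symmetric channel: C = 1 − h₂(ε) where h₂ is the binary entropy function.
h₂(0.1510) = −0.1510·log₂0.1510 − 0.8490·log₂0.8490 = 0.6123.
C = 1 − 0.6123 = 0.3877 bits per channel use.

0.3877 bits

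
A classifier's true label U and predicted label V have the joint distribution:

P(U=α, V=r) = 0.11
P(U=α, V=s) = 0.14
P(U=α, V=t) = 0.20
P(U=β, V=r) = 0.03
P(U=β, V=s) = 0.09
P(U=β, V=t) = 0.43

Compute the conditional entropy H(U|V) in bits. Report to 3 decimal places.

Marginals: p(U) = (0.4500, 0.5500), p(V) = (0.1400, 0.2300, 0.6300).
H(U|V) = Σ p(V) · H(U|V=·).
  V=r: p=0.1400, H(U|V=r) = 0.7496
  V=s: p=0.2300, H(U|V=s) = 0.9656
  V=t: p=0.6300, H(U|V=t) = 0.9016
Weighted sum = 0.895 bits.

0.895 bits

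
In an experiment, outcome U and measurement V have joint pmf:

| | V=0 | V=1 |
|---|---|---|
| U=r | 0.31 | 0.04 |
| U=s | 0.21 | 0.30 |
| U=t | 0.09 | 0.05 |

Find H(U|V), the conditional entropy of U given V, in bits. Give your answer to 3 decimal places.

Chain rule: H(U|V) = H(U,V) − H(V).
Marginals: p(U) = (0.3500, 0.5100, 0.1400), p(V) = (0.6100, 0.3900).
H(U,V) = 2.2322 bits; H(V) = 0.9648 bits.
H(U|V) = 2.2322 − 0.9648 = 1.267 bits.

1.267 bits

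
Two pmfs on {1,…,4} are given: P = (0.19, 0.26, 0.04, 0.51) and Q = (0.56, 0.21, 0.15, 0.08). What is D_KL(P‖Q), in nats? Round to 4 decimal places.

0.7420 nats

D(P‖Q) = Σ p·ln(p/q).
  0.19·ln(0.19/0.56) = -0.20537
  0.26·ln(0.26/0.21) = 0.05553
  0.04·ln(0.04/0.15) = -0.05287
  0.51·ln(0.51/0.08) = 0.94472
D(P‖Q) = 0.7420 nats.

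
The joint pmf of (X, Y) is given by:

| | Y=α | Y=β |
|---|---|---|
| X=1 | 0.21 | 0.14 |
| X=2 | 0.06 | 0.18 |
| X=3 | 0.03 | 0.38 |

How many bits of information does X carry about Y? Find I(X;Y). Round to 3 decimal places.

0.192 bits

Marginals: p(X) = (0.3500, 0.2400, 0.4100), p(Y) = (0.3000, 0.7000).
I(X;Y) = H(X) + H(Y) − H(X,Y).
H(X) = 1.5516, H(Y) = 0.8813, H(X,Y) = 2.2410.
I(X;Y) = 1.5516 + 0.8813 − 2.2410 = 0.192 bits.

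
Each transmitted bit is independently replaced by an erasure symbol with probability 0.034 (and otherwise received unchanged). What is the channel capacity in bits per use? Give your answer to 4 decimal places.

Binary erasure channel: capacity C = 1 − ε.
C = 1 − 0.034 = 0.9660 bits per channel use.

0.9660 bits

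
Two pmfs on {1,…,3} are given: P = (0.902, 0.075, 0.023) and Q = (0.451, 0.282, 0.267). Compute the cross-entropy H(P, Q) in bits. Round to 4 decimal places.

H(P,Q) = −Σ p·log₂ q.
  −0.902·log₂(0.451) = 1.03622
  −0.075·log₂(0.282) = 0.13697
  −0.023·log₂(0.267) = 0.04382
H(P,Q) = 1.2170 bits.

1.2170 bits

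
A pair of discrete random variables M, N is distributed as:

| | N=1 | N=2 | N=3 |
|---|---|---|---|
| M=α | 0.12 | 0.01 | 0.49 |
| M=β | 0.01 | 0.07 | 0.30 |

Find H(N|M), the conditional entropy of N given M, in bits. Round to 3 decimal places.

0.836 bits

Marginals: p(M) = (0.6200, 0.3800), p(N) = (0.1300, 0.0800, 0.7900).
H(N|M) = Σ p(M) · H(N|M=·).
  M=α: p=0.6200, H(N|M=α) = 0.8229
  M=β: p=0.3800, H(N|M=β) = 0.8569
Weighted sum = 0.836 bits.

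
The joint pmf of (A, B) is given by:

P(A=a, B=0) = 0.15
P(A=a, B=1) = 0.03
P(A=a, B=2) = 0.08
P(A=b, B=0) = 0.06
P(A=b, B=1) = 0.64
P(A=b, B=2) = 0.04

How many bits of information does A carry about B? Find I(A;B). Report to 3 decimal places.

Marginals: p(A) = (0.2600, 0.7400), p(B) = (0.2100, 0.6700, 0.1200).
I(A;B) = Σ p(x,y)·log₂[p(x,y)/(p(x)p(y))].
  (a,0): 0.15·log₂(2.7473) = 0.2187
  (a,1): 0.03·log₂(0.1722) = -0.0761
  (a,2): 0.08·log₂(2.5641) = 0.1087
  (b,0): 0.06·log₂(0.3861) = -0.0824
  (b,1): 0.64·log₂(1.2908) = 0.2357
  (b,2): 0.04·log₂(0.4505) = -0.0460
Sum = 0.359 bits.

0.359 bits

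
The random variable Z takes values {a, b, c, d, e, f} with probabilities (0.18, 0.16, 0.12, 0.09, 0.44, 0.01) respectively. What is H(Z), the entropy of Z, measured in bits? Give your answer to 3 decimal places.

H(Z) = −Σ p·log₂ p.
  −(0.18)·log₂(0.18) = 0.4453
  −(0.16)·log₂(0.16) = 0.4230
  −(0.12)·log₂(0.12) = 0.3671
  −(0.09)·log₂(0.09) = 0.3127
  −(0.44)·log₂(0.44) = 0.5211
  −(0.01)·log₂(0.01) = 0.0664
Sum: 0.4453 + 0.4230 + 0.3671 + 0.3127 + 0.5211 + 0.0664 = 2.136 bits.

2.136 bits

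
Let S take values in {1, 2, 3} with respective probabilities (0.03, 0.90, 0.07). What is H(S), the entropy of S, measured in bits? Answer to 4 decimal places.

0.5571 bits

H(S) = −Σ p·log₂ p.
  −(0.03)·log₂(0.03) = 0.15177
  −(0.90)·log₂(0.90) = 0.13680
  −(0.07)·log₂(0.07) = 0.26856
Sum: 0.15177 + 0.13680 + 0.26856 = 0.5571 bits.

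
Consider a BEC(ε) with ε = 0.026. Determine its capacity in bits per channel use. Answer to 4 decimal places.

0.9740 bits

Binary erasure channel: capacity C = 1 − ε.
C = 1 − 0.026 = 0.9740 bits per channel use.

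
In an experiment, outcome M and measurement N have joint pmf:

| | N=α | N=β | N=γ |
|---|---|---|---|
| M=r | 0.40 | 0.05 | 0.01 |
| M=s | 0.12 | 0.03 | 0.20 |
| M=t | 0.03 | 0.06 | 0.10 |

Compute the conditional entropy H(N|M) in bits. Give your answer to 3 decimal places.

1.021 bits

Chain rule: H(N|M) = H(M,N) − H(M).
Marginals: p(M) = (0.4600, 0.3500, 0.1900), p(N) = (0.5500, 0.1400, 0.3100).
H(M,N) = 2.5220 bits; H(M) = 1.5007 bits.
H(N|M) = 2.5220 − 1.5007 = 1.021 bits.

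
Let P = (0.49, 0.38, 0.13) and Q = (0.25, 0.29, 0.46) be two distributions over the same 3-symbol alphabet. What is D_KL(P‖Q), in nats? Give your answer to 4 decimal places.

D(P‖Q) = Σ p·ln(p/q).
  0.49·ln(0.49/0.25) = 0.32974
  0.38·ln(0.38/0.29) = 0.10271
  0.13·ln(0.13/0.46) = -0.16428
D(P‖Q) = 0.2682 nats.

0.2682 nats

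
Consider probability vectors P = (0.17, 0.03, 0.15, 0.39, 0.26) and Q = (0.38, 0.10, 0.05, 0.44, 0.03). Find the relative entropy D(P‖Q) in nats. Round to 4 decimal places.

0.5064 nats

D(P‖Q) = Σ p·ln(p/q).
  0.17·ln(0.17/0.38) = -0.13674
  0.03·ln(0.03/0.10) = -0.03612
  0.15·ln(0.15/0.05) = 0.16479
  0.39·ln(0.39/0.44) = -0.04704
  0.26·ln(0.26/0.03) = 0.56147
D(P‖Q) = 0.5064 nats.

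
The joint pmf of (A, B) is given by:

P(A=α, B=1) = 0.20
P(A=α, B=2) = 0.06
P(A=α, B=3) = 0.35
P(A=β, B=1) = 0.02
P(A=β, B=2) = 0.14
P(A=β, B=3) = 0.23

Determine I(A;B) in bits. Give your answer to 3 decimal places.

0.130 bits

Marginals: p(A) = (0.6100, 0.3900), p(B) = (0.2200, 0.2000, 0.5800).
I(A;B) = H(A) + H(B) − H(A,B).
H(A) = 0.9648, H(B) = 1.4008, H(A,B) = 2.2357.
I(A;B) = 0.9648 + 1.4008 − 2.2357 = 0.130 bits.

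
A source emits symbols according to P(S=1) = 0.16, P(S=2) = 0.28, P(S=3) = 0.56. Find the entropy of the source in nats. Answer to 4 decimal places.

0.9743 nats

H(S) = −Σ p·ln p.
  −(0.16)·ln(0.16) = 0.29321
  −(0.28)·ln(0.28) = 0.35643
  −(0.56)·ln(0.56) = 0.32470
Sum: 0.29321 + 0.35643 + 0.32470 = 0.9743 nats.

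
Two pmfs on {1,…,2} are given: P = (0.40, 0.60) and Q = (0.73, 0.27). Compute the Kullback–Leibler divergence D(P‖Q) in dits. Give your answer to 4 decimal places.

0.1036 dits

D(P‖Q) = Σ p·log₁₀(p/q).
  0.40·log₁₀(0.40/0.73) = -0.10451
  0.60·log₁₀(0.60/0.27) = 0.20807
D(P‖Q) = 0.1036 dits.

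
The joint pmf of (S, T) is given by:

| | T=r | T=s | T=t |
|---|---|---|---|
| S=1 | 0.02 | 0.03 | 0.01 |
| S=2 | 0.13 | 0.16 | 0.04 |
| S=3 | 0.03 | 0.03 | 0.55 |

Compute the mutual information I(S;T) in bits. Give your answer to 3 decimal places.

Marginals: p(S) = (0.0600, 0.3300, 0.6100), p(T) = (0.1800, 0.2200, 0.6000).
I(S;T) = Σ p(x,y)·log₂[p(x,y)/(p(x)p(y))].
  (1,r): 0.02·log₂(1.8519) = 0.0178
  (1,s): 0.03·log₂(2.2727) = 0.0355
  (1,t): 0.01·log₂(0.2778) = -0.0185
  (2,r): 0.13·log₂(2.1886) = 0.1469
  (2,s): 0.16·log₂(2.2039) = 0.1824
  (2,t): 0.04·log₂(0.2020) = -0.0923
  (3,r): 0.03·log₂(0.2732) = -0.0562
  (3,s): 0.03·log₂(0.2235) = -0.0648
  (3,t): 0.55·log₂(1.5027) = 0.3232
Sum = 0.474 bits.

0.474 bits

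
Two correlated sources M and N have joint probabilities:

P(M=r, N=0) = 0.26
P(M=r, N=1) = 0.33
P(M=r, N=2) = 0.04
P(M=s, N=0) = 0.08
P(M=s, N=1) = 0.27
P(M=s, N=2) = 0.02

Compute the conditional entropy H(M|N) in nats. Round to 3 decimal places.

0.637 nats

Chain rule: H(M|N) = H(M,N) − H(N).
Marginals: p(M) = (0.6300, 0.3700), p(N) = (0.3400, 0.6000, 0.0600).
H(M,N) = 1.4787 nats; H(N) = 0.8421 nats.
H(M|N) = 1.4787 − 0.8421 = 0.637 nats.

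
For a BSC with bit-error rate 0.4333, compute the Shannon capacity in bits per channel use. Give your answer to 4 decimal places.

0.0129 bits

Binary symmetric channel: C = 1 − h₂(ε) where h₂ is the binary entropy function.
h₂(0.4333) = −0.4333·log₂0.4333 − 0.5667·log₂0.5667 = 0.9871.
C = 1 − 0.9871 = 0.0129 bits per channel use.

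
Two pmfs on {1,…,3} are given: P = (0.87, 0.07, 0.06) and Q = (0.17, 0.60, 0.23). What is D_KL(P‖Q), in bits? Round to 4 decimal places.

1.7160 bits

D(P‖Q) = Σ p·log₂(p/q).
  0.87·log₂(0.87/0.17) = 2.04927
  0.07·log₂(0.07/0.60) = -0.21697
  0.06·log₂(0.06/0.23) = -0.11632
D(P‖Q) = 1.7160 bits.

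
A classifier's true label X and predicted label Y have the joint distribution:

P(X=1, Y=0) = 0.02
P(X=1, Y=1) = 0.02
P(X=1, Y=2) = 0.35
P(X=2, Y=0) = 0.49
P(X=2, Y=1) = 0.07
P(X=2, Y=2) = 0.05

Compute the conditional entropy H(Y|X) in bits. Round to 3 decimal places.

Marginals: p(X) = (0.3900, 0.6100), p(Y) = (0.5100, 0.0900, 0.4000).
H(Y|X) = Σ p(X) · H(Y|X=·).
  X=1: p=0.3900, H(Y|X=1) = 0.5796
  X=2: p=0.6100, H(Y|X=2) = 0.9081
Weighted sum = 0.780 bits.

0.780 bits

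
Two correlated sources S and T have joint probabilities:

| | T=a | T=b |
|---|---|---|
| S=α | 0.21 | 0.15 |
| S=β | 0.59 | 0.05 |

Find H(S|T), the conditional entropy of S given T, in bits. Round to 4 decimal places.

0.8267 bits

Marginals: p(S) = (0.3600, 0.6400), p(T) = (0.8000, 0.2000).
H(S|T) = Σ p(T) · H(S|T=·).
  T=a: p=0.8000, H(S|T=a) = 0.8305
  T=b: p=0.2000, H(S|T=b) = 0.8113
Weighted sum = 0.8267 bits.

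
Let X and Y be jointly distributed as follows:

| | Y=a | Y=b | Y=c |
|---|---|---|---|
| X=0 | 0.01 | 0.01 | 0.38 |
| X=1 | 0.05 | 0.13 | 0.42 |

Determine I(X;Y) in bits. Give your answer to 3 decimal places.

Marginals: p(X) = (0.4000, 0.6000), p(Y) = (0.0600, 0.1400, 0.8000).
I(X;Y) = H(X) + H(Y) − H(X,Y).
H(X) = 0.9710, H(Y) = 0.8982, H(X,Y) = 1.7877.
I(X;Y) = 0.9710 + 0.8982 − 1.7877 = 0.081 bits.

0.081 bits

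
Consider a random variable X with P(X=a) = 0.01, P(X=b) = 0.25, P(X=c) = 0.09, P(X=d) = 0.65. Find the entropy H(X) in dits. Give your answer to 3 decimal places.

0.386 dits

H(X) = −Σ p·log₁₀ p.
  −(0.01)·log₁₀(0.01) = 0.0200
  −(0.25)·log₁₀(0.25) = 0.1505
  −(0.09)·log₁₀(0.09) = 0.0941
  −(0.65)·log₁₀(0.65) = 0.1216
Sum: 0.0200 + 0.1505 + 0.0941 + 0.1216 = 0.386 dits.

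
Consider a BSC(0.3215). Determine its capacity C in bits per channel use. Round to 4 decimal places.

Binary symmetric channel: C = 1 − h₂(ε) where h₂ is the binary entropy function.
h₂(0.3215) = −0.3215·log₂0.3215 − 0.6785·log₂0.6785 = 0.9060.
C = 1 − 0.9060 = 0.0940 bits per channel use.

0.0940 bits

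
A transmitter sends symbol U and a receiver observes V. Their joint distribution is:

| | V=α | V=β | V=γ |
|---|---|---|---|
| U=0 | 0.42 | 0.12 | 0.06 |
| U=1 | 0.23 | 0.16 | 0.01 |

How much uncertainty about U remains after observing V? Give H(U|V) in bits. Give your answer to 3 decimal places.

Marginals: p(U) = (0.6000, 0.4000), p(V) = (0.6500, 0.2800, 0.0700).
H(U|V) = Σ p(V) · H(U|V=·).
  V=α: p=0.6500, H(U|V=α) = 0.9375
  V=β: p=0.2800, H(U|V=β) = 0.9852
  V=γ: p=0.0700, H(U|V=γ) = 0.5917
Weighted sum = 0.927 bits.

0.927 bits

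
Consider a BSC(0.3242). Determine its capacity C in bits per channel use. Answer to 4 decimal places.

Binary symmetric channel: C = 1 − h₂(ε) where h₂ is the binary entropy function.
h₂(0.3242) = −0.3242·log₂0.3242 − 0.6758·log₂0.6758 = 0.9089.
C = 1 − 0.9089 = 0.0911 bits per channel use.

0.0911 bits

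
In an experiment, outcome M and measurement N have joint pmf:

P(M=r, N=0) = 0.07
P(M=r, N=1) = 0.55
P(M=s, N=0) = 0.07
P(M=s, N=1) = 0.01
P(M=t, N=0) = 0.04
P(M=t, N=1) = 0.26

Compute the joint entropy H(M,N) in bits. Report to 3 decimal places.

1.769 bits

H(M,N) = −Σ p(x,y)·log₂ p(x,y) over all 6 cells.
  cell (r,0): −0.07·log₂0.07 = 0.2686
  cell (r,1): −0.55·log₂0.55 = 0.4744
  cell (s,0): −0.07·log₂0.07 = 0.2686
  cell (s,1): −0.01·log₂0.01 = 0.0664
  cell (t,0): −0.04·log₂0.04 = 0.1858
  cell (t,1): −0.26·log₂0.26 = 0.5053
Sum = 1.769 bits.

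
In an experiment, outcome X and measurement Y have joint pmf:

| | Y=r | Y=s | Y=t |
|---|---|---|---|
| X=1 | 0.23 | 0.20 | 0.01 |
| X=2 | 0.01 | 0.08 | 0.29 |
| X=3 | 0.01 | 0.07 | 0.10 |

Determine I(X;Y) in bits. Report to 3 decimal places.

Marginals: p(X) = (0.4400, 0.3800, 0.1800), p(Y) = (0.2500, 0.3500, 0.4000).
I(X;Y) = Σ p(x,y)·log₂[p(x,y)/(p(x)p(y))].
  (1,r): 0.23·log₂(2.0909) = 0.2447
  (1,s): 0.20·log₂(1.2987) = 0.0754
  (1,t): 0.01·log₂(0.0568) = -0.0414
  (2,r): 0.01·log₂(0.1053) = -0.0325
  (2,s): 0.08·log₂(0.6015) = -0.0587
  (2,t): 0.29·log₂(1.9079) = 0.2703
  (3,r): 0.01·log₂(0.2222) = -0.0217
  (3,s): 0.07·log₂(1.1111) = 0.0106
  (3,t): 0.10·log₂(1.3889) = 0.0474
Sum = 0.494 bits.

0.494 bits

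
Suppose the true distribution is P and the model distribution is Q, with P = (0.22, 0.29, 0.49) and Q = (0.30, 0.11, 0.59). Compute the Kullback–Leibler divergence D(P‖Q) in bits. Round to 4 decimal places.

0.1759 bits

D(P‖Q) = Σ p·log₂(p/q).
  0.22·log₂(0.22/0.30) = -0.09844
  0.29·log₂(0.29/0.11) = 0.40558
  0.49·log₂(0.49/0.59) = -0.13129
D(P‖Q) = 0.1759 bits.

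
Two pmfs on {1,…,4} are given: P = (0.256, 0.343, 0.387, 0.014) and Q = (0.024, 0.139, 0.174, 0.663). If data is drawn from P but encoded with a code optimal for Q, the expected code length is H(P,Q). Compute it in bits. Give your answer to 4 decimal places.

H(P,Q) = −Σ p·log₂ q.
  −0.256·log₂(0.024) = 1.37749
  −0.343·log₂(0.139) = 0.97647
  −0.387·log₂(0.174) = 0.97634
  −0.014·log₂(0.663) = 0.00830
H(P,Q) = 3.3386 bits.

3.3386 bits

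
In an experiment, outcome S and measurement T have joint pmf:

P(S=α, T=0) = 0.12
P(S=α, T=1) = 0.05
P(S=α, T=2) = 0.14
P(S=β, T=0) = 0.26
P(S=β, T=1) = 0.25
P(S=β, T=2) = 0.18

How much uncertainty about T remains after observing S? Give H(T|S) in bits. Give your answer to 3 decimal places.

1.538 bits

Chain rule: H(T|S) = H(S,T) − H(S).
Marginals: p(S) = (0.3100, 0.6900), p(T) = (0.3800, 0.3000, 0.3200).
H(S,T) = 2.4309 bits; H(S) = 0.8932 bits.
H(T|S) = 2.4309 − 0.8932 = 1.538 bits.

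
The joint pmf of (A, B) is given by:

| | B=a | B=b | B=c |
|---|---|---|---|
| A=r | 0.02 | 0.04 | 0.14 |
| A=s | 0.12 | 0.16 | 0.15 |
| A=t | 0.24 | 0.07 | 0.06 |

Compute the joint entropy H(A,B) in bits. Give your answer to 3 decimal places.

2.903 bits

H(A,B) = −Σ p(x,y)·log₂ p(x,y) over all 9 cells.
  cell (r,a): −0.02·log₂0.02 = 0.1129
  cell (r,b): −0.04·log₂0.04 = 0.1858
  cell (r,c): −0.14·log₂0.14 = 0.3971
  cell (s,a): −0.12·log₂0.12 = 0.3671
  cell (s,b): −0.16·log₂0.16 = 0.4230
  cell (s,c): −0.15·log₂0.15 = 0.4105
  cell (t,a): −0.24·log₂0.24 = 0.4941
  cell (t,b): −0.07·log₂0.07 = 0.2686
  cell (t,c): −0.06·log₂0.06 = 0.2435
Sum = 2.903 bits.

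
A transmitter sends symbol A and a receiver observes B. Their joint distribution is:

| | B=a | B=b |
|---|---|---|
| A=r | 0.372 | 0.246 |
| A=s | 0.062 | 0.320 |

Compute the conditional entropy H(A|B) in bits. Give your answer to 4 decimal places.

0.8158 bits

Chain rule: H(A|B) = H(A,B) − H(B).
Marginals: p(A) = (0.6180, 0.3820), p(B) = (0.4340, 0.5660).
H(A,B) = 1.8032 bits; H(B) = 0.9874 bits.
H(A|B) = 1.8032 − 0.9874 = 0.8158 bits.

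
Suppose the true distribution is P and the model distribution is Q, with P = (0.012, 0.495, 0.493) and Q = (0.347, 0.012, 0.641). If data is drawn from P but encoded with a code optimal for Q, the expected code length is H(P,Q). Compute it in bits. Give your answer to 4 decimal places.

3.4931 bits

H(P,Q) = −Σ p·log₂ q.
  −0.012·log₂(0.347) = 0.01832
  −0.495·log₂(0.012) = 3.15851
  −0.493·log₂(0.641) = 0.31631
H(P,Q) = 3.4931 bits.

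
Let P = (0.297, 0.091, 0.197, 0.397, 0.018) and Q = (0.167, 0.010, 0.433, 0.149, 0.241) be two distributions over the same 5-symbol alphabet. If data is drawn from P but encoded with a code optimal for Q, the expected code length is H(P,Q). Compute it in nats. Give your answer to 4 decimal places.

H(P,Q) = −Σ p·ln q.
  −0.297·ln(0.167) = 0.53156
  −0.091·ln(0.010) = 0.41907
  −0.197·ln(0.433) = 0.16489
  −0.397·ln(0.149) = 0.75581
  −0.018·ln(0.241) = 0.02561
H(P,Q) = 1.8969 nats.

1.8969 nats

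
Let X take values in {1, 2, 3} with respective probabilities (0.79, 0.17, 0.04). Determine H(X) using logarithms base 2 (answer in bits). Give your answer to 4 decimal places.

H(X) = −Σ p·log₂ p.
  −(0.79)·log₂(0.79) = 0.26866
  −(0.17)·log₂(0.17) = 0.43459
  −(0.04)·log₂(0.04) = 0.18575
Sum: 0.26866 + 0.43459 + 0.18575 = 0.8890 bits.

0.8890 bits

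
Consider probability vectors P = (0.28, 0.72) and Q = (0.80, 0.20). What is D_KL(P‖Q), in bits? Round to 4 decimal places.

0.9065 bits

D(P‖Q) = Σ p·log₂(p/q).
  0.28·log₂(0.28/0.80) = -0.42408
  0.72·log₂(0.72/0.20) = 1.33056
D(P‖Q) = 0.9065 bits.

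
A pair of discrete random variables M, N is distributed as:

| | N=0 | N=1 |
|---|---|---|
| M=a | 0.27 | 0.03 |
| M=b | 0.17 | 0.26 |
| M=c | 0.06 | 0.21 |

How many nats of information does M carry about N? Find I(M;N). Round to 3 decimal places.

0.164 nats

Marginals: p(M) = (0.3000, 0.4300, 0.2700), p(N) = (0.5000, 0.5000).
I(M;N) = H(M) + H(N) − H(M,N).
H(M) = 1.0776, H(N) = 0.6931, H(M,N) = 1.6067.
I(M;N) = 1.0776 + 0.6931 − 1.6067 = 0.164 nats.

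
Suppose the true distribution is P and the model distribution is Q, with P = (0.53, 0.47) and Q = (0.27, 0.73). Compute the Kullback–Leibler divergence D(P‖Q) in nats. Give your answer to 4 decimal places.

D(P‖Q) = Σ p·ln(p/q).
  0.53·ln(0.53/0.27) = 0.35746
  0.47·ln(0.47/0.73) = -0.20695
D(P‖Q) = 0.1505 nats.

0.1505 nats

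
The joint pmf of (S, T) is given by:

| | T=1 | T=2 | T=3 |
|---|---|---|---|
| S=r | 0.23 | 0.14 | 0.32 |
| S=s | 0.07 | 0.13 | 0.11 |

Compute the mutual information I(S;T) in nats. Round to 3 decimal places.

Marginals: p(S) = (0.6900, 0.3100), p(T) = (0.3000, 0.2700, 0.4300).
I(S;T) = Σ p(x,y)·ln[p(x,y)/(p(x)p(y))].
  (r,1): 0.23·ln(1.1111) = 0.0242
  (r,2): 0.14·ln(0.7515) = -0.0400
  (r,3): 0.32·ln(1.0785) = 0.0242
  (s,1): 0.07·ln(0.7527) = -0.0199
  (s,2): 0.13·ln(1.5532) = 0.0572
  (s,3): 0.11·ln(0.8252) = -0.0211
Sum = 0.025 nats.

0.025 nats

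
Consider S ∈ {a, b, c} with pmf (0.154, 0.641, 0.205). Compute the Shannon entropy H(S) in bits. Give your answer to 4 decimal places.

1.2956 bits

H(S) = −Σ p·log₂ p.
  −(0.154)·log₂(0.154) = 0.41565
  −(0.641)·log₂(0.641) = 0.41127
  −(0.205)·log₂(0.205) = 0.46869
Sum: 0.41565 + 0.41127 + 0.46869 = 1.2956 bits.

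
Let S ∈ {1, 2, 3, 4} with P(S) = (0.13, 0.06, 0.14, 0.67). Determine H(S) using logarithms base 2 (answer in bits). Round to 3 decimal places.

H(S) = −Σ p·log₂ p.
  −(0.13)·log₂(0.13) = 0.3826
  −(0.06)·log₂(0.06) = 0.2435
  −(0.14)·log₂(0.14) = 0.3971
  −(0.67)·log₂(0.67) = 0.3871
Sum: 0.3826 + 0.2435 + 0.3971 + 0.3871 = 1.410 bits.

1.410 bits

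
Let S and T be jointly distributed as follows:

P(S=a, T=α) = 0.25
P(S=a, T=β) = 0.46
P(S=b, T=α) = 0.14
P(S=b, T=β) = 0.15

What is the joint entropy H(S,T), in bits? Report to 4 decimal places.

1.8230 bits

H(S,T) = −Σ p(x,y)·log₂ p(x,y) over all 4 cells.
  cell (a,α): −0.25·log₂0.25 = 0.50000
  cell (a,β): −0.46·log₂0.46 = 0.51534
  cell (b,α): −0.14·log₂0.14 = 0.39711
  cell (b,β): −0.15·log₂0.15 = 0.41054
Sum = 1.8230 bits.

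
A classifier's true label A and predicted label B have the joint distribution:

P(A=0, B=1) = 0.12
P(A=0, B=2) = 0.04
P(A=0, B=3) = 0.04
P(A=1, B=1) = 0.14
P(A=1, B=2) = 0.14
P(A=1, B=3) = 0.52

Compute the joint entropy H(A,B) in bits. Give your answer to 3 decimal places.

2.023 bits

H(A,B) = −Σ p(x,y)·log₂ p(x,y) over all 6 cells.
  cell (0,1): −0.12·log₂0.12 = 0.3671
  cell (0,2): −0.04·log₂0.04 = 0.1858
  cell (0,3): −0.04·log₂0.04 = 0.1858
  cell (1,1): −0.14·log₂0.14 = 0.3971
  cell (1,2): −0.14·log₂0.14 = 0.3971
  cell (1,3): −0.52·log₂0.52 = 0.4906
Sum = 2.023 bits.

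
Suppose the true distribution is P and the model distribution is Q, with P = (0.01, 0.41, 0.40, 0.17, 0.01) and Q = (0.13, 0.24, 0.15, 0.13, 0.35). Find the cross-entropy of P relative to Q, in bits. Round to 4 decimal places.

H(P,Q) = −Σ p·log₂ q.
  −0.01·log₂(0.13) = 0.02943
  −0.41·log₂(0.24) = 0.84415
  −0.40·log₂(0.15) = 1.09479
  −0.17·log₂(0.13) = 0.50038
  −0.01·log₂(0.35) = 0.01515
H(P,Q) = 2.4839 bits.

2.4839 bits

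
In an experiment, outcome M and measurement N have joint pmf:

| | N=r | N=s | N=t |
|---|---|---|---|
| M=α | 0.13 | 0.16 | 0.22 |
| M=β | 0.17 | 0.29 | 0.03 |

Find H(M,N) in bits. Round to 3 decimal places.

2.390 bits

H(M,N) = −Σ p(x,y)·log₂ p(x,y) over all 6 cells.
  cell (α,r): −0.13·log₂0.13 = 0.3826
  cell (α,s): −0.16·log₂0.16 = 0.4230
  cell (α,t): −0.22·log₂0.22 = 0.4806
  cell (β,r): −0.17·log₂0.17 = 0.4346
  cell (β,s): −0.29·log₂0.29 = 0.5179
  cell (β,t): −0.03·log₂0.03 = 0.1518
Sum = 2.390 bits.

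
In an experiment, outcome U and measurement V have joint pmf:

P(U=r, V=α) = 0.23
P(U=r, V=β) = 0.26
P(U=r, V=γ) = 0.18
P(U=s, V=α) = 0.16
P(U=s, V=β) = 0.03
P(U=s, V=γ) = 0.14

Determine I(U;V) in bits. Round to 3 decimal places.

0.079 bits

Marginals: p(U) = (0.6700, 0.3300), p(V) = (0.3900, 0.2900, 0.3200).
I(U;V) = Σ p(x,y)·log₂[p(x,y)/(p(x)p(y))].
  (r,α): 0.23·log₂(0.8802) = -0.0423
  (r,β): 0.26·log₂(1.3381) = 0.1093
  (r,γ): 0.18·log₂(0.8396) = -0.0454
  (s,α): 0.16·log₂(1.2432) = 0.0502
  (s,β): 0.03·log₂(0.3135) = -0.0502
  (s,γ): 0.14·log₂(1.3258) = 0.0570
Sum = 0.079 bits.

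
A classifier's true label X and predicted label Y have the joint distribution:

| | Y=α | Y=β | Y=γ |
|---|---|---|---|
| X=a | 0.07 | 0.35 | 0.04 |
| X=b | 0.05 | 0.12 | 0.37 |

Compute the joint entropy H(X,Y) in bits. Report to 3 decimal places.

2.098 bits

H(X,Y) = −Σ p(x,y)·log₂ p(x,y) over all 6 cells.
  cell (a,α): −0.07·log₂0.07 = 0.2686
  cell (a,β): −0.35·log₂0.35 = 0.5301
  cell (a,γ): −0.04·log₂0.04 = 0.1858
  cell (b,α): −0.05·log₂0.05 = 0.2161
  cell (b,β): −0.12·log₂0.12 = 0.3671
  cell (b,γ): −0.37·log₂0.37 = 0.5307
Sum = 2.098 bits.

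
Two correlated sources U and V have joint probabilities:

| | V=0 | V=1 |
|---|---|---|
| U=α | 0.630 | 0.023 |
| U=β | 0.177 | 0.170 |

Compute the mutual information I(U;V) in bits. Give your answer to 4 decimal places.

Marginals: p(U) = (0.6530, 0.3470), p(V) = (0.8070, 0.1930).
I(U;V) = Σ p(x,y)·log₂[p(x,y)/(p(x)p(y))].
  (α,0): 0.630·log₂(1.1955) = 0.16231
  (α,1): 0.023·log₂(0.1825) = -0.05644
  (β,0): 0.177·log₂(0.6321) = -0.11714
  (β,1): 0.170·log₂(2.5384) = 0.22847
Sum = 0.2172 bits.

0.2172 bits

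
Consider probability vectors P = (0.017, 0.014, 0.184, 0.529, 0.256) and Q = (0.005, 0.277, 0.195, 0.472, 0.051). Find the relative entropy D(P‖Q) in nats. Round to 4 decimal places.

D(P‖Q) = Σ p·ln(p/q).
  0.017·ln(0.017/0.005) = 0.02080
  0.014·ln(0.014/0.277) = -0.04179
  0.184·ln(0.184/0.195) = -0.01068
  0.529·ln(0.529/0.472) = 0.06031
  0.256·ln(0.256/0.051) = 0.41302
D(P‖Q) = 0.4417 nats.

0.4417 nats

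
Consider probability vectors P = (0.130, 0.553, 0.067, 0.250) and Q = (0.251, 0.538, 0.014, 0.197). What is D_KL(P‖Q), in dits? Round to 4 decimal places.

0.0409 dits

D(P‖Q) = Σ p·log₁₀(p/q).
  0.130·log₁₀(0.130/0.251) = -0.03714
  0.553·log₁₀(0.553/0.538) = 0.00660
  0.067·log₁₀(0.067/0.014) = 0.04556
  0.250·log₁₀(0.250/0.197) = 0.02587
D(P‖Q) = 0.0409 dits.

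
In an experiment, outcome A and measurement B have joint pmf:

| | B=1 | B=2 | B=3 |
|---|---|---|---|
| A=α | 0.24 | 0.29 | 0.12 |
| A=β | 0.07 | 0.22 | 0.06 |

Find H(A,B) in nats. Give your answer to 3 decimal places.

H(A,B) = −Σ p(x,y)·ln p(x,y) over all 6 cells.
  cell (α,1): −0.24·ln0.24 = 0.3425
  cell (α,2): −0.29·ln0.29 = 0.3590
  cell (α,3): −0.12·ln0.12 = 0.2544
  cell (β,1): −0.07·ln0.07 = 0.1861
  cell (β,2): −0.22·ln0.22 = 0.3331
  cell (β,3): −0.06·ln0.06 = 0.1688
Sum = 1.644 nats.

1.644 nats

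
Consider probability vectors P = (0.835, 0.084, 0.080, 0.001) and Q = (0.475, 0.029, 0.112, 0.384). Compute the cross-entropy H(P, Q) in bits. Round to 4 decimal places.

1.5799 bits

H(P,Q) = −Σ p·log₂ q.
  −0.835·log₂(0.475) = 0.89679
  −0.084·log₂(0.029) = 0.42906
  −0.080·log₂(0.112) = 0.25267
  −0.001·log₂(0.384) = 0.00138
H(P,Q) = 1.5799 bits.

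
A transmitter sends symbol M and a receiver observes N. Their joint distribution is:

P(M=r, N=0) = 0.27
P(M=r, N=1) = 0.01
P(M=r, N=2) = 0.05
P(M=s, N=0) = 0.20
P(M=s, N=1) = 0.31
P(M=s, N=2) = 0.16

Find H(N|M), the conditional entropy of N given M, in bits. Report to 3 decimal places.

1.289 bits

Chain rule: H(N|M) = H(M,N) − H(M).
Marginals: p(M) = (0.3300, 0.6700), p(N) = (0.4700, 0.3200, 0.2100).
H(M,N) = 2.2038 bits; H(M) = 0.9149 bits.
H(N|M) = 2.2038 − 0.9149 = 1.289 bits.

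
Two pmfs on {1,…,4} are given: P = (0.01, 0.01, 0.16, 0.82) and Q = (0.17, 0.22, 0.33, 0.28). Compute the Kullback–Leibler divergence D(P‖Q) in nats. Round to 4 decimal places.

0.7060 nats

D(P‖Q) = Σ p·ln(p/q).
  0.01·ln(0.01/0.17) = -0.02833
  0.01·ln(0.01/0.22) = -0.03091
  0.16·ln(0.16/0.33) = -0.11583
  0.82·ln(0.82/0.28) = 0.88110
D(P‖Q) = 0.7060 nats.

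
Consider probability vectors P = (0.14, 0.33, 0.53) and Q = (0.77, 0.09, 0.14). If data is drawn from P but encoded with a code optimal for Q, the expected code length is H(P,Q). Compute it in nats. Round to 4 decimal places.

1.8733 nats

H(P,Q) = −Σ p·ln q.
  −0.14·ln(0.77) = 0.03659
  −0.33·ln(0.09) = 0.79462
  −0.53·ln(0.14) = 1.04204
H(P,Q) = 1.8733 nats.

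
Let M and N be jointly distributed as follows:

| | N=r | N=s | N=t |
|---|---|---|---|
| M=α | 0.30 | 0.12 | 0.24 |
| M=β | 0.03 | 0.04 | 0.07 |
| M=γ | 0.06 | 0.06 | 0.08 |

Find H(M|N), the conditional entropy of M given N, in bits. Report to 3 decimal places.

1.227 bits

Chain rule: H(M|N) = H(M,N) − H(N).
Marginals: p(M) = (0.6600, 0.1400, 0.2000), p(N) = (0.3900, 0.2200, 0.3900).
H(M,N) = 2.7669 bits; H(N) = 1.5402 bits.
H(M|N) = 2.7669 − 1.5402 = 1.227 bits.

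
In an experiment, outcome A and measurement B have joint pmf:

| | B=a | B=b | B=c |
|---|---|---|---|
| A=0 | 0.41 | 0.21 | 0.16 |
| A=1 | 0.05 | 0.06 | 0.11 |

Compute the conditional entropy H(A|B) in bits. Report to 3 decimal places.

Chain rule: H(A|B) = H(A,B) − H(B).
Marginals: p(A) = (0.7800, 0.2200), p(B) = (0.4600, 0.2700, 0.2700).
H(A,B) = 2.2331 bits; H(B) = 1.5354 bits.
H(A|B) = 2.2331 − 1.5354 = 0.698 bits.

0.698 bits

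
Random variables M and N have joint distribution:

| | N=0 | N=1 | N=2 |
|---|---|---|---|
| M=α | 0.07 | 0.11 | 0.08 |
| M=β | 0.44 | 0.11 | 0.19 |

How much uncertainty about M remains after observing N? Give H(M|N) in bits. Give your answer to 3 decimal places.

Chain rule: H(M|N) = H(M,N) − H(N).
Marginals: p(M) = (0.2600, 0.7400), p(N) = (0.5100, 0.2200, 0.2700).
H(M,N) = 2.2370 bits; H(N) = 1.4860 bits.
H(M|N) = 2.2370 − 1.4860 = 0.751 bits.

0.751 bits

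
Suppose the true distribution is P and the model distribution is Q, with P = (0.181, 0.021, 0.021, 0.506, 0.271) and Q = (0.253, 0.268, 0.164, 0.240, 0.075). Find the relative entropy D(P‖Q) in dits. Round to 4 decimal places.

D(P‖Q) = Σ p·log₁₀(p/q).
  0.181·log₁₀(0.181/0.253) = -0.02632
  0.021·log₁₀(0.021/0.268) = -0.02322
  0.021·log₁₀(0.021/0.164) = -0.01875
  0.506·log₁₀(0.506/0.240) = 0.16391
  0.271·log₁₀(0.271/0.075) = 0.15119
D(P‖Q) = 0.2468 dits.

0.2468 dits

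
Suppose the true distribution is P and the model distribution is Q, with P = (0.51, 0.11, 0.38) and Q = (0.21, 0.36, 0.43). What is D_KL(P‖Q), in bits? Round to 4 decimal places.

D(P‖Q) = Σ p·log₂(p/q).
  0.51·log₂(0.51/0.21) = 0.65286
  0.11·log₂(0.11/0.36) = -0.18815
  0.38·log₂(0.38/0.43) = -0.06777
D(P‖Q) = 0.3969 bits.

0.3969 bits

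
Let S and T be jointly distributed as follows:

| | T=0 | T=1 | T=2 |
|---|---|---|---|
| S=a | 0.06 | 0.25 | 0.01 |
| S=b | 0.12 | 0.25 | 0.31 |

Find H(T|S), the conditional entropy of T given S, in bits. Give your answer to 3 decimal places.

1.296 bits

Chain rule: H(T|S) = H(S,T) − H(S).
Marginals: p(S) = (0.3200, 0.6800), p(T) = (0.1800, 0.5000, 0.3200).
H(S,T) = 2.2008 bits; H(S) = 0.9044 bits.
H(T|S) = 2.2008 − 0.9044 = 1.296 bits.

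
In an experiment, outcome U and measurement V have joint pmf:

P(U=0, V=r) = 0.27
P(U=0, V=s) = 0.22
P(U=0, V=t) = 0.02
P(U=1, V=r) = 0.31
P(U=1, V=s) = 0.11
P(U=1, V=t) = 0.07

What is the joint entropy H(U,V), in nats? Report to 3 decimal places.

1.557 nats

H(U,V) = −Σ p(x,y)·ln p(x,y) over all 6 cells.
  cell (0,r): −0.27·ln0.27 = 0.3535
  cell (0,s): −0.22·ln0.22 = 0.3331
  cell (0,t): −0.02·ln0.02 = 0.0782
  cell (1,r): −0.31·ln0.31 = 0.3631
  cell (1,s): −0.11·ln0.11 = 0.2428
  cell (1,t): −0.07·ln0.07 = 0.1861
Sum = 1.557 nats.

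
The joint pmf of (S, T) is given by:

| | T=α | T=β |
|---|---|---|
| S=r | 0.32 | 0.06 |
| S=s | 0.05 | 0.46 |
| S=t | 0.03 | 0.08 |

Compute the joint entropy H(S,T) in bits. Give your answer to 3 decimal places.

H(S,T) = −Σ p(x,y)·log₂ p(x,y) over all 6 cells.
  cell (r,α): −0.32·log₂0.32 = 0.5260
  cell (r,β): −0.06·log₂0.06 = 0.2435
  cell (s,α): −0.05·log₂0.05 = 0.2161
  cell (s,β): −0.46·log₂0.46 = 0.5153
  cell (t,α): −0.03·log₂0.03 = 0.1518
  cell (t,β): −0.08·log₂0.08 = 0.2915
Sum = 1.944 bits.

1.944 bits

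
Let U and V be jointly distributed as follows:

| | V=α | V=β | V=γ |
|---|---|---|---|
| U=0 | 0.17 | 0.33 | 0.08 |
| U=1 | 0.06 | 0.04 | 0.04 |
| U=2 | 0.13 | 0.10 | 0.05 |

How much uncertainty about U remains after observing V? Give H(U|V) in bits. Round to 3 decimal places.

Chain rule: H(U|V) = H(U,V) − H(V).
Marginals: p(U) = (0.5800, 0.1400, 0.2800), p(V) = (0.3600, 0.4700, 0.1700).
H(U,V) = 2.7999 bits; H(V) = 1.4772 bits.
H(U|V) = 2.7999 − 1.4772 = 1.323 bits.

1.323 bits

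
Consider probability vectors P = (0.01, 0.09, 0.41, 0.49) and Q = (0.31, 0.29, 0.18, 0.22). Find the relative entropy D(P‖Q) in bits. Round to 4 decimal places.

0.8515 bits

D(P‖Q) = Σ p·log₂(p/q).
  0.01·log₂(0.01/0.31) = -0.04954
  0.09·log₂(0.09/0.29) = -0.15193
  0.41·log₂(0.41/0.18) = 0.48693
  0.49·log₂(0.49/0.22) = 0.56609
D(P‖Q) = 0.8515 bits.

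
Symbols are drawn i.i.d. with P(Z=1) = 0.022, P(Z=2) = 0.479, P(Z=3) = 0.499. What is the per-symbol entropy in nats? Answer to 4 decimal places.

0.7834 nats

H(Z) = −Σ p·ln p.
  −(0.022)·ln(0.022) = 0.08397
  −(0.479)·ln(0.479) = 0.35257
  −(0.499)·ln(0.499) = 0.34688
Sum: 0.08397 + 0.35257 + 0.34688 = 0.7834 nats.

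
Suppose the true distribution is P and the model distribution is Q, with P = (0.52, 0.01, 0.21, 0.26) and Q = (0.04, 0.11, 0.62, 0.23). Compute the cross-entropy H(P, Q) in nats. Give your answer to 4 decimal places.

H(P,Q) = −Σ p·ln q.
  −0.52·ln(0.04) = 1.67382
  −0.01·ln(0.11) = 0.02207
  −0.21·ln(0.62) = 0.10039
  −0.26·ln(0.23) = 0.38212
H(P,Q) = 2.1784 nats.

2.1784 nats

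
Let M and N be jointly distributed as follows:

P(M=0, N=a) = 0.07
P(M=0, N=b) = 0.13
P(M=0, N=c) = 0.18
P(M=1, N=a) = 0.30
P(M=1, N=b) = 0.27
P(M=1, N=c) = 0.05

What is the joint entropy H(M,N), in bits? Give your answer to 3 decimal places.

2.344 bits

H(M,N) = −Σ p(x,y)·log₂ p(x,y) over all 6 cells.
  cell (0,a): −0.07·log₂0.07 = 0.2686
  cell (0,b): −0.13·log₂0.13 = 0.3826
  cell (0,c): −0.18·log₂0.18 = 0.4453
  cell (1,a): −0.30·log₂0.30 = 0.5211
  cell (1,b): −0.27·log₂0.27 = 0.5100
  cell (1,c): −0.05·log₂0.05 = 0.2161
Sum = 2.344 bits.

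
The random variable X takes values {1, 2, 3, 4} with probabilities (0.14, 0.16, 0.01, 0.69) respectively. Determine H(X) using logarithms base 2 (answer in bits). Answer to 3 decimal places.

1.256 bits

H(X) = −Σ p·log₂ p.
  −(0.14)·log₂(0.14) = 0.3971
  −(0.16)·log₂(0.16) = 0.4230
  −(0.01)·log₂(0.01) = 0.0664
  −(0.69)·log₂(0.69) = 0.3694
Sum: 0.3971 + 0.4230 + 0.0664 + 0.3694 = 1.256 bits.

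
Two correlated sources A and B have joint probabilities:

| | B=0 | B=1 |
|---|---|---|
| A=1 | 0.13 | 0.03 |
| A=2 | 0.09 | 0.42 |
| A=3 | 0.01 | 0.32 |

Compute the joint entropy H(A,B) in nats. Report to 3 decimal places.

H(A,B) = −Σ p(x,y)·ln p(x,y) over all 6 cells.
  cell (1,0): −0.13·ln0.13 = 0.2652
  cell (1,1): −0.03·ln0.03 = 0.1052
  cell (2,0): −0.09·ln0.09 = 0.2167
  cell (2,1): −0.42·ln0.42 = 0.3644
  cell (3,0): −0.01·ln0.01 = 0.0461
  cell (3,1): −0.32·ln0.32 = 0.3646
Sum = 1.362 nats.

1.362 nats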